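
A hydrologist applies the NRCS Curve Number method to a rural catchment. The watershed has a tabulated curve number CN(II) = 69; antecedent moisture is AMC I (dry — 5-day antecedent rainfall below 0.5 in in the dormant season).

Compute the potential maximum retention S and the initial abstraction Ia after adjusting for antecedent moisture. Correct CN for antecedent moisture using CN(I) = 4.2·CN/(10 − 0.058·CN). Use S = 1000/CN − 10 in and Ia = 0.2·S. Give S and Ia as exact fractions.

S = 15500/1449 in ≈ 10.697 in; Ia = 3100/1449 in ≈ 2.139 in

CN(I) from CN(II)=69: (4.2·69)/(10 − 0.058·69) = 144900/2999 ≈ 48.316
Retention S: 1000/CN − 10 with CN=48.316 → S = 15500/1449 ≈ 10.697 in
Ia = 0.2·(15500/1449) = 3100/1449 in ≈ 2.139 in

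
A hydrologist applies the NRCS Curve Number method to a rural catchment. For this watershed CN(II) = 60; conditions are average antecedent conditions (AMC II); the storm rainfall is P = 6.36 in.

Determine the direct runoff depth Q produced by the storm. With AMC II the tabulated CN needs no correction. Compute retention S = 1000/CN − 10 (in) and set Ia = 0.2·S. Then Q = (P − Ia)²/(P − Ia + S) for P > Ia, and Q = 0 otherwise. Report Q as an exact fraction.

Average conditions: CN = 60 (no AMC adjustment).
Retention S: 1000/CN − 10 with CN=60.000 → S = 20/3 ≈ 6.667 in
Ia = 0.2·(20/3) = 4/3 in ≈ 1.333 in
Excess rainfall: 6.360 − 1.333 = 5.027 in; P > Ia so Q > 0
Q: (377/75)² ÷ (877/75) = 142129/65775 in (≈ 2.161 in)

Q = 142129/65775 in ≈ 2.161 in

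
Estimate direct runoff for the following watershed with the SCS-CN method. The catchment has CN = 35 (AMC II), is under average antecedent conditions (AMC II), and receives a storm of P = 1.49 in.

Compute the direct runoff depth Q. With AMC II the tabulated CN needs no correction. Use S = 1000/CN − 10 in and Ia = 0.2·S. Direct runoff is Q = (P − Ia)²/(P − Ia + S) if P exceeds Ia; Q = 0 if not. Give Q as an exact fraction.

Q = 0 in ≈ 0.000 in

AMC II — tabulated CN = 35 applies directly.
Retention S: 1000/CN − 10 with CN=35.000 → S = 130/7 ≈ 18.571 in
Initial abstraction Ia = S/5 = (130/7)/5 = 26/7 ≈ 3.714 in
P = 1.490 ≤ Ia = 3.714 in: entire storm abstracted, Q = 0.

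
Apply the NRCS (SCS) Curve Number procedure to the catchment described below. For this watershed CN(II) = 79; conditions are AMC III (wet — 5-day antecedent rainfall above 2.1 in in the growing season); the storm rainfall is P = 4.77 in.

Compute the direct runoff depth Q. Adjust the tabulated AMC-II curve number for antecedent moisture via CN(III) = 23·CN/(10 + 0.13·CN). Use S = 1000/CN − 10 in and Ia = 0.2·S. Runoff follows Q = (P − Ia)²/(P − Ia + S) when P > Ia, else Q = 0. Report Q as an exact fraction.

Q = 226714978227/62668875100 in ≈ 3.618 in

Adjust CN=79 to AMC III: 23·79/(10 + 0.13·79) → 1817 ÷ (2027/100) = 181700/2027 ≈ 89.640
Retention S: 1000/CN − 10 with CN=89.640 → S = 2100/1817 ≈ 1.156 in
Initial abstraction Ia = S/5 = (2100/1817)/5 = 420/1817 ≈ 0.231 in
Since P=4.770 > Ia=0.231: effective rainfall P−Ia = 824709/181700 in
Runoff Q = (P−Ia)²/(P−Ia+S) = (4.539)²/(4.539+1.156) = 226714978227/62668875100 ≈ 3.618 in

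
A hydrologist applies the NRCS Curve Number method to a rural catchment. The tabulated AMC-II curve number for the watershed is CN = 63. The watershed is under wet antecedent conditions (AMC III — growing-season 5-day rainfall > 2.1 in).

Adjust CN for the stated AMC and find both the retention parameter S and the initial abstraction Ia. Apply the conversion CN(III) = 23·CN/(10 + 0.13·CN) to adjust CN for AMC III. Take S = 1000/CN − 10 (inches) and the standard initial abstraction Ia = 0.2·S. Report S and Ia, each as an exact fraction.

S = 3700/1449 in ≈ 2.553 in; Ia = 740/1449 in ≈ 0.511 in

Wet (AMC III): CN(III) = 23·63/(10 + 0.13·63) = 1449/(1819/100) = 144900/1819 ≈ 79.659
Retention S: 1000/CN − 10 with CN=79.659 → S = 3700/1449 ≈ 2.553 in
Ia = 0.2S: 0.2·2.553 = 0.511 in (exactly 740/1449)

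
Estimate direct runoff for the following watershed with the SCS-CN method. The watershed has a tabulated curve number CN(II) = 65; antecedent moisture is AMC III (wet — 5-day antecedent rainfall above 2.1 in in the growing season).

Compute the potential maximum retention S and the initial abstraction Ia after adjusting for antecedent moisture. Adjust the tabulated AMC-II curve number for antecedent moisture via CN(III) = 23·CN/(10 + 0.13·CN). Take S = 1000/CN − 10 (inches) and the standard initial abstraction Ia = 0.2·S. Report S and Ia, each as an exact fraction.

S = 700/299 in ≈ 2.341 in; Ia = 140/299 in ≈ 0.468 in

Adjust CN=65 to AMC III: 23·65/(10 + 0.13·65) → 1495 ÷ (369/20) = 29900/369 ≈ 81.030
S = 1000/(29900/369) − 10 = 700/299 in ≈ 2.341 in
Initial abstraction Ia = S/5 = (700/299)/5 = 140/299 ≈ 0.468 in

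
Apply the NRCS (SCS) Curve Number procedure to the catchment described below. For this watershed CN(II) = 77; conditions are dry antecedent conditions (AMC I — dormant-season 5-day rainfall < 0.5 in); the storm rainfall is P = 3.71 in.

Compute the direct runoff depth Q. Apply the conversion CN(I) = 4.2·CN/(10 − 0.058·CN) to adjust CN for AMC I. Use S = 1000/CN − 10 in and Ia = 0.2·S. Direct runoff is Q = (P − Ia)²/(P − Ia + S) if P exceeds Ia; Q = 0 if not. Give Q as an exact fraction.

Q = 136831188649/245768961900 in ≈ 0.557 in

Adjust CN=77 to AMC I: 4.2·77/(10 − 0.058·77) → (1617/5) ÷ (2767/500) = 161700/2767 ≈ 58.439
S = 1000/(161700/2767) − 10 = 11500/1617 in ≈ 7.112 in
Ia = 0.2S: 0.2·7.112 = 1.422 in (exactly 2300/1617)
Excess rainfall: 3.710 − 1.422 = 2.288 in; P > Ia so Q > 0
Q: (369907/161700)² ÷ (1519907/161700) = 136831188649/245768961900 in (≈ 0.557 in)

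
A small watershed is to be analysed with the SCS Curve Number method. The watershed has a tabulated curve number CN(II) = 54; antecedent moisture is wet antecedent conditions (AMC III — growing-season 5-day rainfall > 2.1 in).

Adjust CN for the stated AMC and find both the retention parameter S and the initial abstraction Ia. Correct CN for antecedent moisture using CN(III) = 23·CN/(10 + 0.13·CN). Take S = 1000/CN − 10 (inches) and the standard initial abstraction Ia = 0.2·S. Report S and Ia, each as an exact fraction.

S = 100/27 in ≈ 3.704 in; Ia = 20/27 in ≈ 0.741 in

Adjust CN=54 to AMC III: 23·54/(10 + 0.13·54) → 1242 ÷ (851/50) = 2700/37 ≈ 72.973
Max retention: S = 1000/(2700/37) − 10 = 100/27 in (≈ 3.704 in)
Ia = 0.2S: 0.2·3.704 = 0.741 in (exactly 20/27)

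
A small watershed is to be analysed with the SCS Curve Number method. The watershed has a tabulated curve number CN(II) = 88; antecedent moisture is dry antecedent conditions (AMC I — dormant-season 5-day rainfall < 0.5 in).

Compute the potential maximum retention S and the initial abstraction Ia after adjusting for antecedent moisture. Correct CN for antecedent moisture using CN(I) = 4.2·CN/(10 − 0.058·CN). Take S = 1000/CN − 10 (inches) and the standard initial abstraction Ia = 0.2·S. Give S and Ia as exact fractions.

S = 250/77 in ≈ 3.247 in; Ia = 50/77 in ≈ 0.649 in

CN(I) from CN(II)=88: (4.2·88)/(10 − 0.058·88) = 3850/51 ≈ 75.490
S = 1000/(3850/51) − 10 = 250/77 in ≈ 3.247 in
Initial abstraction Ia = S/5 = (250/77)/5 = 50/77 ≈ 0.649 in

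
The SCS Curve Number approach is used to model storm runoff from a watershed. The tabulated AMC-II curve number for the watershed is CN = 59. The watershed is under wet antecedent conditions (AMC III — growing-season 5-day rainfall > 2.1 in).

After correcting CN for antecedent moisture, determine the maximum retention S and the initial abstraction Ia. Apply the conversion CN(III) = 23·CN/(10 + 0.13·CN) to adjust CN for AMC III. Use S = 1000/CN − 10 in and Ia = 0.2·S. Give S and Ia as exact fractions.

CN(III) from CN(II)=59: (23·59)/(10 + 0.13·59) = 135700/1767 ≈ 76.797
Retention S: 1000/CN − 10 with CN=76.797 → S = 4100/1357 ≈ 3.021 in
Ia = 0.2S: 0.2·3.021 = 0.604 in (exactly 820/1357)

S = 4100/1357 in ≈ 3.021 in; Ia = 820/1357 in ≈ 0.604 in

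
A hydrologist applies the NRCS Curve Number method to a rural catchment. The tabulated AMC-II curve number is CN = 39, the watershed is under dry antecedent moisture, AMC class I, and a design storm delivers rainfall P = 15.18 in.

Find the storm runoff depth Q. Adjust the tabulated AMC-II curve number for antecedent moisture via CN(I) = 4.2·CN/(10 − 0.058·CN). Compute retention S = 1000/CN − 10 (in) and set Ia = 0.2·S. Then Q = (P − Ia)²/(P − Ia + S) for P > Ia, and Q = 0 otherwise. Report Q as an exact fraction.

Adjust CN=39 to AMC I: 4.2·39/(10 − 0.058·39) → (819/5) ÷ (3869/500) = 81900/3869 ≈ 21.168
S = 1000/(81900/3869) − 10 = 30500/819 in ≈ 37.241 in
Initial abstraction Ia = S/5 = (30500/819)/5 = 6100/819 ≈ 7.448 in
Since P=15.180 > Ia=7.448: effective rainfall P−Ia = 316621/40950 in
Q: (316621/40950)² ÷ (1841621/40950) = 100248857641/75414379950 in (≈ 1.329 in)

Q = 100248857641/75414379950 in ≈ 1.329 in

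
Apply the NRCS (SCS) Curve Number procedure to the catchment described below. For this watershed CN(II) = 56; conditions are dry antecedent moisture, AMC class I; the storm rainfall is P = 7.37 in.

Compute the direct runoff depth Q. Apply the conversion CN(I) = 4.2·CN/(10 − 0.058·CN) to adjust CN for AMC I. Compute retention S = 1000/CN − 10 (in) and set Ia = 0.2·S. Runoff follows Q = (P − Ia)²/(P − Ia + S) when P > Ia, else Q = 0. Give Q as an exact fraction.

Adjust CN=56 to AMC I: 4.2·56/(10 − 0.058·56) → (1176/5) ÷ (844/125) = 7350/211 ≈ 34.834
Retention S: 1000/CN − 10 with CN=34.834 → S = 2750/147 ≈ 18.707 in
Ia = 0.2S: 0.2·18.707 = 3.741 in (exactly 550/147)
Since P=7.370 > Ia=3.741: effective rainfall P−Ia = 53339/14700 in
Q: (53339/14700)² ÷ (328339/14700) = 258640811/438780300 in (≈ 0.589 in)

Q = 258640811/438780300 in ≈ 0.589 in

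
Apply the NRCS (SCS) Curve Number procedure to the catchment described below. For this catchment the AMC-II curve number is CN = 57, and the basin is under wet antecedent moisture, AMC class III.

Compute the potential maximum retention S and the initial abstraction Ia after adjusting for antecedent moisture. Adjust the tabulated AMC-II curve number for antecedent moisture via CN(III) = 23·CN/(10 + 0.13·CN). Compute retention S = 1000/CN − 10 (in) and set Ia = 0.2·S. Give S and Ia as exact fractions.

S = 4300/1311 in ≈ 3.280 in; Ia = 860/1311 in ≈ 0.656 in

Wet (AMC III): CN(III) = 23·57/(10 + 0.13·57) = 1311/(1741/100) = 131100/1741 ≈ 75.302
S = 1000/(131100/1741) − 10 = 4300/1311 in ≈ 3.280 in
Ia = 0.2S: 0.2·3.280 = 0.656 in (exactly 860/1311)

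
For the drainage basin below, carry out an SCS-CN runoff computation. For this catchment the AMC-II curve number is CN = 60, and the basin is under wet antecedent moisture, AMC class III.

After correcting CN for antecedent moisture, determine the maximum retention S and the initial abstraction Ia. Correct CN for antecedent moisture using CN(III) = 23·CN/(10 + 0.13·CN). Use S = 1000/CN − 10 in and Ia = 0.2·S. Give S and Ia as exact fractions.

S = 200/69 in ≈ 2.899 in; Ia = 40/69 in ≈ 0.580 in

CN(III) from CN(II)=60: (23·60)/(10 + 0.13·60) = 6900/89 ≈ 77.528
Max retention: S = 1000/(6900/89) − 10 = 200/69 in (≈ 2.899 in)
Ia = 0.2·(200/69) = 40/69 in ≈ 0.580 in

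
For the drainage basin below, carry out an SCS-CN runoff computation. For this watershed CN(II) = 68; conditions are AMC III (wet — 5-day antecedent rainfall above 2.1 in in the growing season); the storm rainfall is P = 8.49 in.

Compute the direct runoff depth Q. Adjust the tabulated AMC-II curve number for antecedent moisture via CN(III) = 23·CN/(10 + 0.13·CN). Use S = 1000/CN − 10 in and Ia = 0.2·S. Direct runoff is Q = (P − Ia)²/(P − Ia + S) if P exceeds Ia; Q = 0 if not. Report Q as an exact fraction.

Q = 99830089681/15481996900 in ≈ 6.448 in

Adjust CN=68 to AMC III: 23·68/(10 + 0.13·68) → 1564 ÷ (471/25) = 39100/471 ≈ 83.015
S = 1000/(39100/471) − 10 = 800/391 in ≈ 2.046 in
Ia = 0.2·(800/391) = 160/391 in ≈ 0.409 in
P − Ia = 8.490 − 0.409 = 315959/39100 ≈ 8.081 in (> 0, runoff occurs)
Q = (315959/39100)²/((315959/39100) + 800/391) = (99830089681/1528810000)/(395959/39100) = 99830089681/15481996900 in ≈ 6.448 in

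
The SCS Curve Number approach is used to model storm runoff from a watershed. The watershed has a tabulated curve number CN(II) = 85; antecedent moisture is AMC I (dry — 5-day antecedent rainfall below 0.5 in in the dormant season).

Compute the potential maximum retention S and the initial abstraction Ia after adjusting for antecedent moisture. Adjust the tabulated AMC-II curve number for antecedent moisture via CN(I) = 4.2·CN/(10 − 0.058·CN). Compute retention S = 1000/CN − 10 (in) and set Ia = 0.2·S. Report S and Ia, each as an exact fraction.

CN(I) from CN(II)=85: (4.2·85)/(10 − 0.058·85) = 11900/169 ≈ 70.414
Retention S: 1000/CN − 10 with CN=70.414 → S = 500/119 ≈ 4.202 in
Ia = 0.2S: 0.2·4.202 = 0.840 in (exactly 100/119)

S = 500/119 in ≈ 4.202 in; Ia = 100/119 in ≈ 0.840 in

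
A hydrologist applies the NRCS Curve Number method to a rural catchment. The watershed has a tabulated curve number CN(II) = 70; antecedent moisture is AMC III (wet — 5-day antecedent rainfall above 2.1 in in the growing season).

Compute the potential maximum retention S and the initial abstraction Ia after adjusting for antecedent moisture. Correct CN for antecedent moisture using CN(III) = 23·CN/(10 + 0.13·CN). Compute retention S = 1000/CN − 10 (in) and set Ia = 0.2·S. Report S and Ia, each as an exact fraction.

Wet (AMC III): CN(III) = 23·70/(10 + 0.13·70) = 1610/(191/10) = 16100/191 ≈ 84.293
Retention S: 1000/CN − 10 with CN=84.293 → S = 300/161 ≈ 1.863 in
Ia = 0.2·(300/161) = 60/161 in ≈ 0.373 in

S = 300/161 in ≈ 1.863 in; Ia = 60/161 in ≈ 0.373 in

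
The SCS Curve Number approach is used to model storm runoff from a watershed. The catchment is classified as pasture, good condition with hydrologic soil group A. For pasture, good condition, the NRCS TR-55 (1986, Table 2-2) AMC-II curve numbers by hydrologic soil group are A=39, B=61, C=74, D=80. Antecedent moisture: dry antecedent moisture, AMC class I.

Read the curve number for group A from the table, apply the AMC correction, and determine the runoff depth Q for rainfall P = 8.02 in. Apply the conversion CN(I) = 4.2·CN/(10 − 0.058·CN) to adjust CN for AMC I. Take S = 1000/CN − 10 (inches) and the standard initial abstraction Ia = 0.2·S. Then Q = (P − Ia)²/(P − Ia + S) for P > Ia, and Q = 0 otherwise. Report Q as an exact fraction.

Q = 548449561/63407758050 in ≈ 0.009 in

NRCS table: pasture, good condition, soil group A → CN(II) = 39
CN(I) from CN(II)=39: (4.2·39)/(10 − 0.058·39) = 81900/3869 ≈ 21.168
Max retention: S = 1000/(81900/3869) − 10 = 30500/819 in (≈ 37.241 in)
Ia = 0.2S: 0.2·37.241 = 7.448 in (exactly 6100/819)
Since P=8.020 > Ia=7.448: effective rainfall P−Ia = 23419/40950 in
Q = (23419/40950)²/((23419/40950) + 30500/819) = (548449561/1676902500)/(1548419/40950) = 548449561/63407758050 in ≈ 0.009 in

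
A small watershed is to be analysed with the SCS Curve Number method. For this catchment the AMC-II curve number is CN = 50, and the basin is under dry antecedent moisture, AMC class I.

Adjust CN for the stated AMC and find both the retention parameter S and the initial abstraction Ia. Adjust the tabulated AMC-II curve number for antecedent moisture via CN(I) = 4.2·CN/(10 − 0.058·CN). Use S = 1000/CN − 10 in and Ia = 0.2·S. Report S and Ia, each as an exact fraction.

S = 500/21 in ≈ 23.810 in; Ia = 100/21 in ≈ 4.762 in

CN(I) from CN(II)=50: (4.2·50)/(10 − 0.058·50) = 2100/71 ≈ 29.577
Max retention: S = 1000/(2100/71) − 10 = 500/21 in (≈ 23.810 in)
Ia = 0.2S: 0.2·23.810 = 4.762 in (exactly 100/21)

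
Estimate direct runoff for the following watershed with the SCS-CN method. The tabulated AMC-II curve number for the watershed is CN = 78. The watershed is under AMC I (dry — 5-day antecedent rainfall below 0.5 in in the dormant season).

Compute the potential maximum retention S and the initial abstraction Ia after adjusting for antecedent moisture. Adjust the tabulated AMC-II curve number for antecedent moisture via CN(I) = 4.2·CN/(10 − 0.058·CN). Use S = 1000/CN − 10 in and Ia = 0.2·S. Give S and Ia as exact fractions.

CN(I) from CN(II)=78: (4.2·78)/(10 − 0.058·78) = 81900/1369 ≈ 59.825
Retention S: 1000/CN − 10 with CN=59.825 → S = 5500/819 ≈ 6.716 in
Initial abstraction Ia = S/5 = (5500/819)/5 = 1100/819 ≈ 1.343 in

S = 5500/819 in ≈ 6.716 in; Ia = 1100/819 in ≈ 1.343 in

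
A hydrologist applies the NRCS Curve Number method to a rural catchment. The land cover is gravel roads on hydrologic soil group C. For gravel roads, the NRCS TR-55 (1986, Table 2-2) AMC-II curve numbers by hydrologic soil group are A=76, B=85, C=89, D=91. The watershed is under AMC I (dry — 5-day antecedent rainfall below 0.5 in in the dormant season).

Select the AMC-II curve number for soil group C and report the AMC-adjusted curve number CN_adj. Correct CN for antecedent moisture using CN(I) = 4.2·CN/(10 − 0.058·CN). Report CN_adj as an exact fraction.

CN_adj = 186900/2419 ≈ 77.263

NRCS table: gravel roads, soil group C → CN(II) = 89
CN(I) from CN(II)=89: (4.2·89)/(10 − 0.058·89) = 186900/2419 ≈ 77.263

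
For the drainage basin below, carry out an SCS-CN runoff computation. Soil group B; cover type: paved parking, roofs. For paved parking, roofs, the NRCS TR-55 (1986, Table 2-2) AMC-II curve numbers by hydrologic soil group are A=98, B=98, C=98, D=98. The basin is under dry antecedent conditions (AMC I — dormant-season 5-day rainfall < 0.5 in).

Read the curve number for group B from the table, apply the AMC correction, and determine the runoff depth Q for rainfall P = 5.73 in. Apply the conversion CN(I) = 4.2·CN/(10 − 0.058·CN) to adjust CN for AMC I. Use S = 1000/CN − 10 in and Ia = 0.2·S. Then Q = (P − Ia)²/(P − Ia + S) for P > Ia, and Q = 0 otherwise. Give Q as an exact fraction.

NRCS table: paved parking, roofs, soil group B → CN(II) = 98
Dry (AMC I): CN(I) = 4.2·98/(10 − 0.058·98) = (2058/5)/(1079/250) = 102900/1079 ≈ 95.366
Retention S: 1000/CN − 10 with CN=95.366 → S = 500/1029 ≈ 0.486 in
Initial abstraction Ia = S/5 = (500/1029)/5 = 100/1029 ≈ 0.097 in
Since P=5.730 > Ia=0.097: effective rainfall P−Ia = 579617/102900 in
Runoff Q = (P−Ia)²/(P−Ia+S) = (5.633)²/(5.633+0.486) = 335955866689/64787589300 ≈ 5.185 in

Q = 335955866689/64787589300 in ≈ 5.185 in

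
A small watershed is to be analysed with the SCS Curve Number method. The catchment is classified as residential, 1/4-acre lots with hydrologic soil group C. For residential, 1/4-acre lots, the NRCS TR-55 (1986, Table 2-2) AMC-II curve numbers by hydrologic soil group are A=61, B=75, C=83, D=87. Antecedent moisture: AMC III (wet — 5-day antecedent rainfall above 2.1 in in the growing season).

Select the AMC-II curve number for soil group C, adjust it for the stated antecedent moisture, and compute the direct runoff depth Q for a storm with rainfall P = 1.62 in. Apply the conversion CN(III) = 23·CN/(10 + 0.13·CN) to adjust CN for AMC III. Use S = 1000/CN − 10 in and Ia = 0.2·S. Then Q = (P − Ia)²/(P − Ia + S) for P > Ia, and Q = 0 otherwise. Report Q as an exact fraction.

NRCS table: residential, 1/4-acre lots, soil group C → CN(II) = 83
Adjust CN=83 to AMC III: 23·83/(10 + 0.13·83) → 1909 ÷ (2079/100) = 190900/2079 ≈ 91.823
S = 1000/(190900/2079) − 10 = 1700/1909 in ≈ 0.891 in
Ia = 0.2S: 0.2·0.891 = 0.178 in (exactly 340/1909)
Since P=1.620 > Ia=0.178: effective rainfall P−Ia = 137629/95450 in
Q = (137629/95450)²/((137629/95450) + 1700/1909) = (18941741641/9110702500)/(222629/95450) = 18941741641/21249938050 in ≈ 0.891 in

Q = 18941741641/21249938050 in ≈ 0.891 in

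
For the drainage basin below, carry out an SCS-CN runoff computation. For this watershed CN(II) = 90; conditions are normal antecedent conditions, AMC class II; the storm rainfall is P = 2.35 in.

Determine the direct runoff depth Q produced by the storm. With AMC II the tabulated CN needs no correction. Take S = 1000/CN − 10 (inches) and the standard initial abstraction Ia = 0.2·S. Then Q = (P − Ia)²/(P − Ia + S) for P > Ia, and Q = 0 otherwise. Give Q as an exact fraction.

Q = 146689/104940 in ≈ 1.398 in

AMC II — tabulated CN = 90 applies directly.
S = 1000/90 − 10 = 10/9 in ≈ 1.111 in
Ia = 0.2·(10/9) = 2/9 in ≈ 0.222 in
Excess rainfall: 2.350 − 0.222 = 2.128 in; P > Ia so Q > 0
Runoff Q = (P−Ia)²/(P−Ia+S) = (2.128)²/(2.128+1.111) = 146689/104940 ≈ 1.398 in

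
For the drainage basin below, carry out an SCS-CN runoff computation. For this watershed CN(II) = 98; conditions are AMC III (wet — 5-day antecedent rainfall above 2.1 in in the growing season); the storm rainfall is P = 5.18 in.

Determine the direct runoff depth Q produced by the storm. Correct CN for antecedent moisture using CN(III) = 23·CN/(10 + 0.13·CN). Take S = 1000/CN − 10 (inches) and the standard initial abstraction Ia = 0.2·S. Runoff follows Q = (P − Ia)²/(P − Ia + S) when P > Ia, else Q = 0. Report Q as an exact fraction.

Q = 84618737449/16673570550 in ≈ 5.075 in

Wet (AMC III): CN(III) = 23·98/(10 + 0.13·98) = 2254/(1137/50) = 112700/1137 ≈ 99.120
Max retention: S = 1000/(112700/1137) − 10 = 100/1127 in (≈ 0.089 in)
Ia = 0.2·(100/1127) = 20/1127 in ≈ 0.018 in
Since P=5.180 > Ia=0.018: effective rainfall P−Ia = 290893/56350 in
Q: (290893/56350)² ÷ (295893/56350) = 84618737449/16673570550 in (≈ 5.075 in)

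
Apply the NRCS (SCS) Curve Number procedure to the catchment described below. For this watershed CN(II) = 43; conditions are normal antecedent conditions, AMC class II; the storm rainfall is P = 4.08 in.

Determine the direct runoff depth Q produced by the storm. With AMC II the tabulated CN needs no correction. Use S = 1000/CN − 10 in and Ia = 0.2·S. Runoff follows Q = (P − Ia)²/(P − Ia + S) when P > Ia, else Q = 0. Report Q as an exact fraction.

Q = 131072/942775 in ≈ 0.139 in

CN(II) = 43; AMC II needs no correction.
Max retention: S = 1000/43 − 10 = 570/43 in (≈ 13.256 in)
Initial abstraction Ia = S/5 = (570/43)/5 = 114/43 ≈ 2.651 in
Since P=4.080 > Ia=2.651: effective rainfall P−Ia = 1536/1075 in
Q: (1536/1075)² ÷ (15786/1075) = 131072/942775 in (≈ 0.139 in)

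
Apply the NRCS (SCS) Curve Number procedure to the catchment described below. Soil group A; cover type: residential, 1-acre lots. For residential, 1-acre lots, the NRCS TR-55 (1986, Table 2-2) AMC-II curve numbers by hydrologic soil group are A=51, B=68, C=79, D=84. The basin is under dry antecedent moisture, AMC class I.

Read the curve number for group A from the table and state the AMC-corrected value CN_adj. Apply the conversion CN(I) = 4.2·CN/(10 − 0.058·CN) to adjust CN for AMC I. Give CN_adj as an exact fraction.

NRCS table: residential, 1-acre lots, soil group A → CN(II) = 51
Adjust CN=51 to AMC I: 4.2·51/(10 − 0.058·51) → (1071/5) ÷ (3521/500) = 15300/503 ≈ 30.417

CN_adj = 15300/503 ≈ 30.417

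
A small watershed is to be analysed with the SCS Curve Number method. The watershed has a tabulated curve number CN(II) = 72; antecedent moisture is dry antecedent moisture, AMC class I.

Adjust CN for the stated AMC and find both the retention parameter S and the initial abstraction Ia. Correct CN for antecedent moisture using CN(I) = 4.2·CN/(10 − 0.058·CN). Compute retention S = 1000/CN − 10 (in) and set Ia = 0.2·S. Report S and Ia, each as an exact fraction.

CN(I) from CN(II)=72: (4.2·72)/(10 − 0.058·72) = 675/13 ≈ 51.923
S = 1000/(675/13) − 10 = 250/27 in ≈ 9.259 in
Initial abstraction Ia = S/5 = (250/27)/5 = 50/27 ≈ 1.852 in

S = 250/27 in ≈ 9.259 in; Ia = 50/27 in ≈ 1.852 in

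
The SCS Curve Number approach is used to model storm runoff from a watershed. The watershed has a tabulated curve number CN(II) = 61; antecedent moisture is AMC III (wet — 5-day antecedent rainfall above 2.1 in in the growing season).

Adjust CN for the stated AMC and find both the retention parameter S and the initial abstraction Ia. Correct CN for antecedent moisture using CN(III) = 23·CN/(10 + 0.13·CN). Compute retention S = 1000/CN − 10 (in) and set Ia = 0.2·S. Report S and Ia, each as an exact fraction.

Wet (AMC III): CN(III) = 23·61/(10 + 0.13·61) = 1403/(1793/100) = 140300/1793 ≈ 78.249
Max retention: S = 1000/(140300/1793) − 10 = 3900/1403 in (≈ 2.780 in)
Ia = 0.2S: 0.2·2.780 = 0.556 in (exactly 780/1403)

S = 3900/1403 in ≈ 2.780 in; Ia = 780/1403 in ≈ 0.556 in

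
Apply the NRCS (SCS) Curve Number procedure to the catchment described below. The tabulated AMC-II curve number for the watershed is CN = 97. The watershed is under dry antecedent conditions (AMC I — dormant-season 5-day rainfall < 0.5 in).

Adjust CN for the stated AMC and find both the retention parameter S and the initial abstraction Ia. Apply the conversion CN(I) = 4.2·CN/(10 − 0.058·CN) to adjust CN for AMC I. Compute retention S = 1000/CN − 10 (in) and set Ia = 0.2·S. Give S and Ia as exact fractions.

Dry (AMC I): CN(I) = 4.2·97/(10 − 0.058·97) = (2037/5)/(2187/500) = 67900/729 ≈ 93.141
S = 1000/(67900/729) − 10 = 500/679 in ≈ 0.736 in
Initial abstraction Ia = S/5 = (500/679)/5 = 100/679 ≈ 0.147 in

S = 500/679 in ≈ 0.736 in; Ia = 100/679 in ≈ 0.147 in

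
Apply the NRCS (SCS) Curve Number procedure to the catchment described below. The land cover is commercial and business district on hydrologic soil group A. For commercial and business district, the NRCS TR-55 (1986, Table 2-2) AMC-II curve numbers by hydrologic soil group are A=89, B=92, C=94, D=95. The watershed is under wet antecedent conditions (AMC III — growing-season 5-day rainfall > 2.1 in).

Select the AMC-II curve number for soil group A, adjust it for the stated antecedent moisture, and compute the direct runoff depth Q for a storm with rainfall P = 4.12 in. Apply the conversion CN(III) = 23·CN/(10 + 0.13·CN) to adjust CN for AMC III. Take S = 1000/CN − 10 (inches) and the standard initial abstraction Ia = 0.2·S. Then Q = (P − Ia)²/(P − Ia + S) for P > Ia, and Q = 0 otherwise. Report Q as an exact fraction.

Q = 42164926281/11915638175 in ≈ 3.539 in

NRCS table: commercial and business district, soil group A → CN(II) = 89
Adjust CN=89 to AMC III: 23·89/(10 + 0.13·89) → 2047 ÷ (2157/100) = 204700/2157 ≈ 94.900
S = 1000/(204700/2157) − 10 = 1100/2047 in ≈ 0.537 in
Ia = 0.2·(1100/2047) = 220/2047 in ≈ 0.107 in
Since P=4.120 > Ia=0.107: effective rainfall P−Ia = 205341/51175 in
Runoff Q = (P−Ia)²/(P−Ia+S) = (4.013)²/(4.013+0.537) = 42164926281/11915638175 ≈ 3.539 in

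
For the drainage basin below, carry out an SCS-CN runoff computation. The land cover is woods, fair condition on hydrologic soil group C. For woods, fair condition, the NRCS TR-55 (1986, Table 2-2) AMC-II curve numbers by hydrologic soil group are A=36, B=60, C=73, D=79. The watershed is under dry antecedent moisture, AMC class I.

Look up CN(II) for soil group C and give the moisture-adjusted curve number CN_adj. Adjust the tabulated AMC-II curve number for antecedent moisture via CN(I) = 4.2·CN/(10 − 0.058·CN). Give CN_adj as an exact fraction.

CN_adj = 51100/961 ≈ 53.174

NRCS table: woods, fair condition, soil group C → CN(II) = 73
Adjust CN=73 to AMC I: 4.2·73/(10 − 0.058·73) → (1533/5) ÷ (2883/500) = 51100/961 ≈ 53.174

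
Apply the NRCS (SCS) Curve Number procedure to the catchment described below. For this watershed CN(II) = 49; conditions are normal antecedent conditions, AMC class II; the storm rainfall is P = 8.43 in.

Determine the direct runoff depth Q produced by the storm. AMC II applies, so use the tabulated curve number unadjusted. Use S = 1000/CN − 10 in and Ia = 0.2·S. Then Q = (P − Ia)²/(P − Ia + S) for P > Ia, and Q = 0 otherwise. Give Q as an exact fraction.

Average conditions: CN = 49 (no AMC adjustment).
Max retention: S = 1000/49 − 10 = 510/49 in (≈ 10.408 in)
Ia = 0.2·(510/49) = 102/49 in ≈ 2.082 in
Excess rainfall: 8.430 − 2.082 = 6.348 in; P > Ia so Q > 0
Q = (31107/4900)²/((31107/4900) + 510/49) = (967645449/24010000)/(82107/4900) = 107516161/44702700 in ≈ 2.405 in

Q = 107516161/44702700 in ≈ 2.405 in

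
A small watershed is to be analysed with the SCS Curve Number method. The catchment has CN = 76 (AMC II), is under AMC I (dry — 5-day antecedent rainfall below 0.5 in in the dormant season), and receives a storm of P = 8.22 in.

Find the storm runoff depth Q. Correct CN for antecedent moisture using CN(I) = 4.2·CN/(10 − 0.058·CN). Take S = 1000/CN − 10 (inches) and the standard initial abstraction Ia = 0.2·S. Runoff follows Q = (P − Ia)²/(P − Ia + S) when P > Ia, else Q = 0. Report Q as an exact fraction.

Q = 1994783569/629508950 in ≈ 3.169 in

Dry (AMC I): CN(I) = 4.2·76/(10 − 0.058·76) = (1596/5)/(699/125) = 13300/233 ≈ 57.082
S = 1000/(13300/233) − 10 = 1000/133 in ≈ 7.519 in
Initial abstraction Ia = S/5 = (1000/133)/5 = 200/133 ≈ 1.504 in
P − Ia = 8.220 − 1.504 = 44663/6650 ≈ 6.716 in (> 0, runoff occurs)
Q: (44663/6650)² ÷ (94663/6650) = 1994783569/629508950 in (≈ 3.169 in)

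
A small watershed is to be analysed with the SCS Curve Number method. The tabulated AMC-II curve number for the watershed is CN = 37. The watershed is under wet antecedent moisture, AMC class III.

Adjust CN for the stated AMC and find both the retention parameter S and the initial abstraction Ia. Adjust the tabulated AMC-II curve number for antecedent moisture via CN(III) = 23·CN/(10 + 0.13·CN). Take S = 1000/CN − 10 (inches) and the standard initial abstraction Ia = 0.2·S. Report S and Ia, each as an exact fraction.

Wet (AMC III): CN(III) = 23·37/(10 + 0.13·37) = 851/(1481/100) = 85100/1481 ≈ 57.461
Retention S: 1000/CN − 10 with CN=57.461 → S = 6300/851 ≈ 7.403 in
Ia = 0.2·(6300/851) = 1260/851 in ≈ 1.481 in

S = 6300/851 in ≈ 7.403 in; Ia = 1260/851 in ≈ 1.481 in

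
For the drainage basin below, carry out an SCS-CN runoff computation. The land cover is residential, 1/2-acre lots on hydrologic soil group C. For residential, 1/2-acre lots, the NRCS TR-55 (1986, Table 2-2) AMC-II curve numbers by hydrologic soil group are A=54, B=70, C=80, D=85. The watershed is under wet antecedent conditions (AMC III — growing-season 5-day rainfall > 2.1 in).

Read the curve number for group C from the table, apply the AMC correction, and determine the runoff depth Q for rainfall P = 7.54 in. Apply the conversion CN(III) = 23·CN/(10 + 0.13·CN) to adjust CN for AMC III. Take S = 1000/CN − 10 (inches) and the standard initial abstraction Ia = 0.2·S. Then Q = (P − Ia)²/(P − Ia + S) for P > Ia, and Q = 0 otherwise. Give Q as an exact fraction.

Q = 70913241/11121650 in ≈ 6.376 in

NRCS table: residential, 1/2-acre lots, soil group C → CN(II) = 80
Adjust CN=80 to AMC III: 23·80/(10 + 0.13·80) → 1840 ÷ (102/5) = 4600/51 ≈ 90.196
S = 1000/(4600/51) − 10 = 25/23 in ≈ 1.087 in
Ia = 0.2S: 0.2·1.087 = 0.217 in (exactly 5/23)
P − Ia = 7.540 − 0.217 = 8421/1150 ≈ 7.323 in (> 0, runoff occurs)
Q: (8421/1150)² ÷ (9671/1150) = 70913241/11121650 in (≈ 6.376 in)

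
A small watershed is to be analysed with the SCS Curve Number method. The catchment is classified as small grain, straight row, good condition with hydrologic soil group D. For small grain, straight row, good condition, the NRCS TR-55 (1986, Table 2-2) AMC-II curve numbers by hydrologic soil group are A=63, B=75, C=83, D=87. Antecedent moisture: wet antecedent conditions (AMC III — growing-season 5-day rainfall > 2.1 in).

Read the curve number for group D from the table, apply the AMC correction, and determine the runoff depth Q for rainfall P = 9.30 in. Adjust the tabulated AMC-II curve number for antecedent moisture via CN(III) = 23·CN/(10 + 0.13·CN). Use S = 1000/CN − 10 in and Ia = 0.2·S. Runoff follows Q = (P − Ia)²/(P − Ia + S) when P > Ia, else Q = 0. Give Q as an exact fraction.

Q = 33669681049/3931824930 in ≈ 8.563 in

NRCS table: small grain, straight row, good condition, soil group D → CN(II) = 87
Adjust CN=87 to AMC III: 23·87/(10 + 0.13·87) → 2001 ÷ (2131/100) = 200100/2131 ≈ 93.900
Retention S: 1000/CN − 10 with CN=93.900 → S = 1300/2001 ≈ 0.650 in
Ia = 0.2·(1300/2001) = 260/2001 in ≈ 0.130 in
P − Ia = 9.300 − 0.130 = 183493/20010 ≈ 9.170 in (> 0, runoff occurs)
Runoff Q = (P−Ia)²/(P−Ia+S) = (9.170)²/(9.170+0.650) = 33669681049/3931824930 ≈ 8.563 in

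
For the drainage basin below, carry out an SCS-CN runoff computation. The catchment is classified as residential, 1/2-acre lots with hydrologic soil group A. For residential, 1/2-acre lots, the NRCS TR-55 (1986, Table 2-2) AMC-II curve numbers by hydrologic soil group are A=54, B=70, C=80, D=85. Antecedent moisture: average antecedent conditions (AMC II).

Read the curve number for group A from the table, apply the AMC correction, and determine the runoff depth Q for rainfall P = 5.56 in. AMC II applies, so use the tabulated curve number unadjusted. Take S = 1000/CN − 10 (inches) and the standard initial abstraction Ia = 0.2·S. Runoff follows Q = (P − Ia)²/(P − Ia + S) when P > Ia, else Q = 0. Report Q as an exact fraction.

NRCS table: residential, 1/2-acre lots, soil group A → CN(II) = 54
Average conditions: CN = 54 (no AMC adjustment).
S = 1000/54 − 10 = 230/27 in ≈ 8.519 in
Initial abstraction Ia = S/5 = (230/27)/5 = 46/27 ≈ 1.704 in
P − Ia = 5.560 − 1.704 = 2603/675 ≈ 3.856 in (> 0, runoff occurs)
Runoff Q = (P−Ia)²/(P−Ia+S) = (3.856)²/(3.856+8.519) = 6775609/5638275 ≈ 1.202 in

Q = 6775609/5638275 in ≈ 1.202 in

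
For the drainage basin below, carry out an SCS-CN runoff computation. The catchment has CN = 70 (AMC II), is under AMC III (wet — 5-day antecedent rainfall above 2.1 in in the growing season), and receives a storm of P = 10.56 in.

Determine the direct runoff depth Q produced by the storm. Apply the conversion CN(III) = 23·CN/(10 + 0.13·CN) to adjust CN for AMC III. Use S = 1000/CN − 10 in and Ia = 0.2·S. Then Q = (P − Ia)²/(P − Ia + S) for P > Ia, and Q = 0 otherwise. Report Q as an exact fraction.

CN(III) from CN(II)=70: (23·70)/(10 + 0.13·70) = 16100/191 ≈ 84.293
Retention S: 1000/CN − 10 with CN=84.293 → S = 300/161 ≈ 1.863 in
Ia = 0.2S: 0.2·1.863 = 0.373 in (exactly 60/161)
P − Ia = 10.560 − 0.373 = 41004/4025 ≈ 10.187 in (> 0, runoff occurs)
Runoff Q = (P−Ia)²/(P−Ia+S) = (10.187)²/(10.187+1.863) = 70055334/8134525 ≈ 8.612 in

Q = 70055334/8134525 in ≈ 8.612 in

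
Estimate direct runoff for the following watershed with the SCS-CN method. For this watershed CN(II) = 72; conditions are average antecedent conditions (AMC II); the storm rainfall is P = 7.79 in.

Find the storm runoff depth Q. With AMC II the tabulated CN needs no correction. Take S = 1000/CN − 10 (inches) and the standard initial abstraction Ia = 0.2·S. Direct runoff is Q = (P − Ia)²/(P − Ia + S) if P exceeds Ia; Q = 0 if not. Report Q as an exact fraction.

Q = 39828721/8829900 in ≈ 4.511 in

Average conditions: CN = 72 (no AMC adjustment).
Retention S: 1000/CN − 10 with CN=72.000 → S = 35/9 ≈ 3.889 in
Ia = 0.2S: 0.2·3.889 = 0.778 in (exactly 7/9)
P − Ia = 7.790 − 0.778 = 6311/900 ≈ 7.012 in (> 0, runoff occurs)
Runoff Q = (P−Ia)²/(P−Ia+S) = (7.012)²/(7.012+3.889) = 39828721/8829900 ≈ 4.511 in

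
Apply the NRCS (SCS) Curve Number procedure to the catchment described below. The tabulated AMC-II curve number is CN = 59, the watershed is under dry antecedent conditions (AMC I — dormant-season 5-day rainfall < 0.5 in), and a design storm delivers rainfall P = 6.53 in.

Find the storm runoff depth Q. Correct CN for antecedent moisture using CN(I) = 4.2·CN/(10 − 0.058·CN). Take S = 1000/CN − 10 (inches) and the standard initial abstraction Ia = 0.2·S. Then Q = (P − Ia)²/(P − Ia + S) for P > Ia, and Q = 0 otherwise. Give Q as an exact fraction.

Adjust CN=59 to AMC I: 4.2·59/(10 − 0.058·59) → (1239/5) ÷ (3289/500) = 123900/3289 ≈ 37.671
Max retention: S = 1000/(123900/3289) − 10 = 20500/1239 in (≈ 16.546 in)
Ia = 0.2S: 0.2·16.546 = 3.309 in (exactly 4100/1239)
Since P=6.530 > Ia=3.309: effective rainfall P−Ia = 399067/123900 in
Runoff Q = (P−Ia)²/(P−Ia+S) = (3.221)²/(3.221+16.546) = 159254470489/303439401300 ≈ 0.525 in

Q = 159254470489/303439401300 in ≈ 0.525 in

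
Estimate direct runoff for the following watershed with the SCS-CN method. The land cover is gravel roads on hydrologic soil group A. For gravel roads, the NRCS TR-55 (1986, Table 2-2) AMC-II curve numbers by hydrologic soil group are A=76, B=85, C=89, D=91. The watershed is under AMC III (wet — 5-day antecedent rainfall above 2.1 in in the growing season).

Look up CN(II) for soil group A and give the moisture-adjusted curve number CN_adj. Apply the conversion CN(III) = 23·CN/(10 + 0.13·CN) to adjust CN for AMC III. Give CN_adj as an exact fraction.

CN_adj = 43700/497 ≈ 87.928

NRCS table: gravel roads, soil group A → CN(II) = 76
Adjust CN=76 to AMC III: 23·76/(10 + 0.13·76) → 1748 ÷ (497/25) = 43700/497 ≈ 87.928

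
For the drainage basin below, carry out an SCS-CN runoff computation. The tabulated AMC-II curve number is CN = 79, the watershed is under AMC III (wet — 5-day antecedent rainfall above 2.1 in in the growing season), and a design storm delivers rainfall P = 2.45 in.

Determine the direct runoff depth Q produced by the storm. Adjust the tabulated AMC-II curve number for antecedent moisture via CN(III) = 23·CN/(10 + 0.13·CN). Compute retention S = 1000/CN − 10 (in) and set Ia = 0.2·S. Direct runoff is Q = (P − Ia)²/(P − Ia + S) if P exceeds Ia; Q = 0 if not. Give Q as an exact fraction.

Wet (AMC III): CN(III) = 23·79/(10 + 0.13·79) = 1817/(2027/100) = 181700/2027 ≈ 89.640
S = 1000/(181700/2027) − 10 = 2100/1817 in ≈ 1.156 in
Initial abstraction Ia = S/5 = (2100/1817)/5 = 420/1817 ≈ 0.231 in
Since P=2.450 > Ia=0.231: effective rainfall P−Ia = 80633/36340 in
Q: (80633/36340)² ÷ (122633/36340) = 928811527/636640460 in (≈ 1.459 in)

Q = 928811527/636640460 in ≈ 1.459 in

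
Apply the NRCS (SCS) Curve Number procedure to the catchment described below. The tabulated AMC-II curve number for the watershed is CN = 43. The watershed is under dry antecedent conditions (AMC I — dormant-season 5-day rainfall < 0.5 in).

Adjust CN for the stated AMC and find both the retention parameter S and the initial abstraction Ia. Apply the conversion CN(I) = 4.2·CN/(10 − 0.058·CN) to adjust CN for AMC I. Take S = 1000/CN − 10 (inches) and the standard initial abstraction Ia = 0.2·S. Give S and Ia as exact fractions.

S = 9500/301 in ≈ 31.561 in; Ia = 1900/301 in ≈ 6.312 in

Dry (AMC I): CN(I) = 4.2·43/(10 − 0.058·43) = (903/5)/(3753/500) = 30100/1251 ≈ 24.061
Max retention: S = 1000/(30100/1251) − 10 = 9500/301 in (≈ 31.561 in)
Ia = 0.2S: 0.2·31.561 = 6.312 in (exactly 1900/301)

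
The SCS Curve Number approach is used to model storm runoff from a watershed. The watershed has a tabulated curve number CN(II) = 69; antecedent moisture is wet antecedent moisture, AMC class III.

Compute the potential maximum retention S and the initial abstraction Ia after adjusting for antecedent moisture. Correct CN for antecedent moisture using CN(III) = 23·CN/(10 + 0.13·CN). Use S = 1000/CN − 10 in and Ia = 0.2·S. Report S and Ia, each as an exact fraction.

S = 3100/1587 in ≈ 1.953 in; Ia = 620/1587 in ≈ 0.391 in

Adjust CN=69 to AMC III: 23·69/(10 + 0.13·69) → 1587 ÷ (1897/100) = 158700/1897 ≈ 83.658
Retention S: 1000/CN − 10 with CN=83.658 → S = 3100/1587 ≈ 1.953 in
Initial abstraction Ia = S/5 = (3100/1587)/5 = 620/1587 ≈ 0.391 in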